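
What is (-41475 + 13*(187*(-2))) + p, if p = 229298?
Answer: 182961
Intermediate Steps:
(-41475 + 13*(187*(-2))) + p = (-41475 + 13*(187*(-2))) + 229298 = (-41475 + 13*(-374)) + 229298 = (-41475 - 4862) + 229298 = -46337 + 229298 = 182961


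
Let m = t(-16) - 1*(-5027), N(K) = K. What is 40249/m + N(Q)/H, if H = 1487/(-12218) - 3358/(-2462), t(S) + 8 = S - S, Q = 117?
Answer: 1369148191937/13396087425 ≈ 102.21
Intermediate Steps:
t(S) = -8 (t(S) = -8 + (S - S) = -8 + 0 = -8)
m = 5019 (m = -8 - 1*(-5027) = -8 + 5027 = 5019)
H = 18683525/15040358 (H = 1487*(-1/12218) - 3358*(-1/2462) = -1487/12218 + 1679/1231 = 18683525/15040358 ≈ 1.2422)
40249/m + N(Q)/H = 40249/5019 + 117/(18683525/15040358) = 40249*(1/5019) + 117*(15040358/18683525) = 40249/5019 + 1759721886/18683525 = 1369148191937/13396087425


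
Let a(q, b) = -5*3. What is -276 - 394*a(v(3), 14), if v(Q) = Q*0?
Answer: 5634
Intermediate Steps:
v(Q) = 0
a(q, b) = -15
-276 - 394*a(v(3), 14) = -276 - 394*(-15) = -276 + 5910 = 5634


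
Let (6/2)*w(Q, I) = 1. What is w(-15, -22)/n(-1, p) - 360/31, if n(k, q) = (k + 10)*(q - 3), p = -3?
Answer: -58351/5022 ≈ -11.619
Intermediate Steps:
w(Q, I) = ⅓ (w(Q, I) = (⅓)*1 = ⅓)
n(k, q) = (-3 + q)*(10 + k) (n(k, q) = (10 + k)*(-3 + q) = (-3 + q)*(10 + k))
w(-15, -22)/n(-1, p) - 360/31 = 1/(3*(-30 - 3*(-1) + 10*(-3) - 1*(-3))) - 360/31 = 1/(3*(-30 + 3 - 30 + 3)) - 360*1/31 = (⅓)/(-54) - 360/31 = (⅓)*(-1/54) - 360/31 = -1/162 - 360/31 = -58351/5022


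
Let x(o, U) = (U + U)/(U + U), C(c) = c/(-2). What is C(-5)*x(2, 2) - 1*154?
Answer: -303/2 ≈ -151.50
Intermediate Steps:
C(c) = -c/2 (C(c) = c*(-1/2) = -c/2)
x(o, U) = 1 (x(o, U) = (2*U)/((2*U)) = (2*U)*(1/(2*U)) = 1)
C(-5)*x(2, 2) - 1*154 = -1/2*(-5)*1 - 1*154 = (5/2)*1 - 154 = 5/2 - 154 = -303/2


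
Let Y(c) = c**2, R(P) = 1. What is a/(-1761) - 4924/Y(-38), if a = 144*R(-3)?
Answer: -739925/211907 ≈ -3.4917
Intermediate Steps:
a = 144 (a = 144*1 = 144)
a/(-1761) - 4924/Y(-38) = 144/(-1761) - 4924/((-38)**2) = 144*(-1/1761) - 4924/1444 = -48/587 - 4924*1/1444 = -48/587 - 1231/361 = -739925/211907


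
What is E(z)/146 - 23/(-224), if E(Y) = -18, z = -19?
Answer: -337/16352 ≈ -0.020609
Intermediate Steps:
E(z)/146 - 23/(-224) = -18/146 - 23/(-224) = -18*1/146 - 23*(-1/224) = -9/73 + 23/224 = -337/16352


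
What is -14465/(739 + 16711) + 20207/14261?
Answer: 29265357/49770890 ≈ 0.58800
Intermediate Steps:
-14465/(739 + 16711) + 20207/14261 = -14465/17450 + 20207*(1/14261) = -14465*1/17450 + 20207/14261 = -2893/3490 + 20207/14261 = 29265357/49770890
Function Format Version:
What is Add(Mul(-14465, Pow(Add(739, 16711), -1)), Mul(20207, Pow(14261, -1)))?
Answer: Rational(29265357, 49770890) ≈ 0.58800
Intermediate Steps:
Add(Mul(-14465, Pow(Add(739, 16711), -1)), Mul(20207, Pow(14261, -1))) = Add(Mul(-14465, Pow(17450, -1)), Mul(20207, Rational(1, 14261))) = Add(Mul(-14465, Rational(1, 17450)), Rational(20207, 14261)) = Add(Rational(-2893, 3490), Rational(20207, 14261)) = Rational(29265357, 49770890)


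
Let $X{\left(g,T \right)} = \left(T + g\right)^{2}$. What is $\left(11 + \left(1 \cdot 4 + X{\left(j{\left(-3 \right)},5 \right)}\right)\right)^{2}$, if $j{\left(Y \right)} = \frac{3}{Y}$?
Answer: $961$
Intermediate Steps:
$\left(11 + \left(1 \cdot 4 + X{\left(j{\left(-3 \right)},5 \right)}\right)\right)^{2} = \left(11 + \left(1 \cdot 4 + \left(5 + \frac{3}{-3}\right)^{2}\right)\right)^{2} = \left(11 + \left(4 + \left(5 + 3 \left(- \frac{1}{3}\right)\right)^{2}\right)\right)^{2} = \left(11 + \left(4 + \left(5 - 1\right)^{2}\right)\right)^{2} = \left(11 + \left(4 + 4^{2}\right)\right)^{2} = \left(11 + \left(4 + 16\right)\right)^{2} = \left(11 + 20\right)^{2} = 31^{2} = 961$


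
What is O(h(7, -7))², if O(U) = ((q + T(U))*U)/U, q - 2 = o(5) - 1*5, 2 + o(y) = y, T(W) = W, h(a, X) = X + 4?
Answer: 9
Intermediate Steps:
h(a, X) = 4 + X
o(y) = -2 + y
q = 0 (q = 2 + ((-2 + 5) - 1*5) = 2 + (3 - 5) = 2 - 2 = 0)
O(U) = U (O(U) = ((0 + U)*U)/U = (U*U)/U = U²/U = U)
O(h(7, -7))² = (4 - 7)² = (-3)² = 9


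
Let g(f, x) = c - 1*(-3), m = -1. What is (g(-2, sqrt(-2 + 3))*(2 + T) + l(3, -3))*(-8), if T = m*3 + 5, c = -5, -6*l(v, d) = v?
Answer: 68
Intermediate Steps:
l(v, d) = -v/6
g(f, x) = -2 (g(f, x) = -5 - 1*(-3) = -5 + 3 = -2)
T = 2 (T = -1*3 + 5 = -3 + 5 = 2)
(g(-2, sqrt(-2 + 3))*(2 + T) + l(3, -3))*(-8) = (-2*(2 + 2) - 1/6*3)*(-8) = (-2*4 - 1/2)*(-8) = (-8 - 1/2)*(-8) = -17/2*(-8) = 68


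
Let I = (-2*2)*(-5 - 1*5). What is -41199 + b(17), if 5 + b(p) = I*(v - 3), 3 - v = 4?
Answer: -41364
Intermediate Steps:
I = 40 (I = -4*(-5 - 5) = -4*(-10) = 40)
v = -1 (v = 3 - 1*4 = 3 - 4 = -1)
b(p) = -165 (b(p) = -5 + 40*(-1 - 3) = -5 + 40*(-4) = -5 - 160 = -165)
-41199 + b(17) = -41199 - 165 = -41364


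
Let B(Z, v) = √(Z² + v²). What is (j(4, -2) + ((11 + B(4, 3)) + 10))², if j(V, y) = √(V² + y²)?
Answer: 696 + 104*√5 ≈ 928.55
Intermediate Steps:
(j(4, -2) + ((11 + B(4, 3)) + 10))² = (√(4² + (-2)²) + ((11 + √(4² + 3²)) + 10))² = (√(16 + 4) + ((11 + √(16 + 9)) + 10))² = (√20 + ((11 + √25) + 10))² = (2*√5 + ((11 + 5) + 10))² = (2*√5 + (16 + 10))² = (2*√5 + 26)² = (26 + 2*√5)²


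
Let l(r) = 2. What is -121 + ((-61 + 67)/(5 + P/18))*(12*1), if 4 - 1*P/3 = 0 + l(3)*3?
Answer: -739/7 ≈ -105.57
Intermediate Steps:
P = -6 (P = 12 - 3*(0 + 2*3) = 12 - 3*(0 + 6) = 12 - 3*6 = 12 - 18 = -6)
-121 + ((-61 + 67)/(5 + P/18))*(12*1) = -121 + ((-61 + 67)/(5 - 6/18))*(12*1) = -121 + (6/(5 - 6*1/18))*12 = -121 + (6/(5 - 1/3))*12 = -121 + (6/(14/3))*12 = -121 + (6*(3/14))*12 = -121 + (9/7)*12 = -121 + 108/7 = -739/7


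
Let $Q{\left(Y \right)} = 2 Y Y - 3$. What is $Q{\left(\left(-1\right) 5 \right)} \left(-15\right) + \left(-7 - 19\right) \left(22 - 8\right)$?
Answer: $-1069$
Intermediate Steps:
$Q{\left(Y \right)} = -3 + 2 Y^{2}$ ($Q{\left(Y \right)} = 2 Y^{2} - 3 = -3 + 2 Y^{2}$)
$Q{\left(\left(-1\right) 5 \right)} \left(-15\right) + \left(-7 - 19\right) \left(22 - 8\right) = \left(-3 + 2 \left(\left(-1\right) 5\right)^{2}\right) \left(-15\right) + \left(-7 - 19\right) \left(22 - 8\right) = \left(-3 + 2 \left(-5\right)^{2}\right) \left(-15\right) - 364 = \left(-3 + 2 \cdot 25\right) \left(-15\right) - 364 = \left(-3 + 50\right) \left(-15\right) - 364 = 47 \left(-15\right) - 364 = -705 - 364 = -1069$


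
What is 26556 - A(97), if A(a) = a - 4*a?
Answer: 26847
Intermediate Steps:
A(a) = -3*a
26556 - A(97) = 26556 - (-3)*97 = 26556 - 1*(-291) = 26556 + 291 = 26847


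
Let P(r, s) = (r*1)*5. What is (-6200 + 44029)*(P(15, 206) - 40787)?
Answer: -1540094248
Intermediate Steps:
P(r, s) = 5*r (P(r, s) = r*5 = 5*r)
(-6200 + 44029)*(P(15, 206) - 40787) = (-6200 + 44029)*(5*15 - 40787) = 37829*(75 - 40787) = 37829*(-40712) = -1540094248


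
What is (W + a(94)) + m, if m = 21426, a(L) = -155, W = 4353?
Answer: 25624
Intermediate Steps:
(W + a(94)) + m = (4353 - 155) + 21426 = 4198 + 21426 = 25624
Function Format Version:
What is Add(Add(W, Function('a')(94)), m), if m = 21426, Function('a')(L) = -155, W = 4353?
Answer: 25624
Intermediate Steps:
Add(Add(W, Function('a')(94)), m) = Add(Add(4353, -155), 21426) = Add(4198, 21426) = 25624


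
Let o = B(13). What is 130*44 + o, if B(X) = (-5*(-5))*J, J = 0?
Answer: 5720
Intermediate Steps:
B(X) = 0 (B(X) = -5*(-5)*0 = 25*0 = 0)
o = 0
130*44 + o = 130*44 + 0 = 5720 + 0 = 5720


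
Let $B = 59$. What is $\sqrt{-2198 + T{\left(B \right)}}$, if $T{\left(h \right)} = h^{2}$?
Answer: $\sqrt{1283} \approx 35.819$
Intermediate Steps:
$\sqrt{-2198 + T{\left(B \right)}} = \sqrt{-2198 + 59^{2}} = \sqrt{-2198 + 3481} = \sqrt{1283}$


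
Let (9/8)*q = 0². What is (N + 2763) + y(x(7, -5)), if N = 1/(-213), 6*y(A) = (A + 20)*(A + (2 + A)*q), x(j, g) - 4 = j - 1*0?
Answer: 1201247/426 ≈ 2819.8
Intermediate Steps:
x(j, g) = 4 + j (x(j, g) = 4 + (j - 1*0) = 4 + (j + 0) = 4 + j)
q = 0 (q = (8/9)*0² = (8/9)*0 = 0)
y(A) = A*(20 + A)/6 (y(A) = ((A + 20)*(A + (2 + A)*0))/6 = ((20 + A)*(A + 0))/6 = ((20 + A)*A)/6 = (A*(20 + A))/6 = A*(20 + A)/6)
N = -1/213 ≈ -0.0046948
(N + 2763) + y(x(7, -5)) = (-1/213 + 2763) + (4 + 7)*(20 + (4 + 7))/6 = 588518/213 + (⅙)*11*(20 + 11) = 588518/213 + (⅙)*11*31 = 588518/213 + 341/6 = 1201247/426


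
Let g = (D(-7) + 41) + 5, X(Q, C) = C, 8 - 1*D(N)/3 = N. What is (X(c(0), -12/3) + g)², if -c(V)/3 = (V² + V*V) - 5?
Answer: 7569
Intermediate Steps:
D(N) = 24 - 3*N
c(V) = 15 - 6*V² (c(V) = -3*((V² + V*V) - 5) = -3*((V² + V²) - 5) = -3*(2*V² - 5) = -3*(-5 + 2*V²) = 15 - 6*V²)
g = 91 (g = ((24 - 3*(-7)) + 41) + 5 = ((24 + 21) + 41) + 5 = (45 + 41) + 5 = 86 + 5 = 91)
(X(c(0), -12/3) + g)² = (-12/3 + 91)² = (-12*⅓ + 91)² = (-4 + 91)² = 87² = 7569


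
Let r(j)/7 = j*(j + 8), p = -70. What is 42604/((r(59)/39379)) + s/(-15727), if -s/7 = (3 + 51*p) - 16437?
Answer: 26381359045144/435181817 ≈ 60621.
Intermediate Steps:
r(j) = 7*j*(8 + j) (r(j) = 7*(j*(j + 8)) = 7*(j*(8 + j)) = 7*j*(8 + j))
s = 140028 (s = -7*((3 + 51*(-70)) - 16437) = -7*((3 - 3570) - 16437) = -7*(-3567 - 16437) = -7*(-20004) = 140028)
42604/((r(59)/39379)) + s/(-15727) = 42604/(((7*59*(8 + 59))/39379)) + 140028/(-15727) = 42604/(((7*59*67)*(1/39379))) + 140028*(-1/15727) = 42604/((27671*(1/39379))) - 140028/15727 = 42604/(27671/39379) - 140028/15727 = 42604*(39379/27671) - 140028/15727 = 1677702916/27671 - 140028/15727 = 26381359045144/435181817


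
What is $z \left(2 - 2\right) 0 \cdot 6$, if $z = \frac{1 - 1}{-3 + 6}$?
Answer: $0$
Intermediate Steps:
$z = 0$ ($z = \frac{0}{3} = 0 \cdot \frac{1}{3} = 0$)
$z \left(2 - 2\right) 0 \cdot 6 = 0 \left(2 - 2\right) 0 \cdot 6 = 0 \cdot 0 \cdot 0 \cdot 6 = 0 \cdot 0 \cdot 6 = 0 \cdot 6 = 0$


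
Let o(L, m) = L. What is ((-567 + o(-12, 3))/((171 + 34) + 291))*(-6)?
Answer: 1737/248 ≈ 7.0040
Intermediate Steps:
((-567 + o(-12, 3))/((171 + 34) + 291))*(-6) = ((-567 - 12)/((171 + 34) + 291))*(-6) = -579/(205 + 291)*(-6) = -579/496*(-6) = 1737/248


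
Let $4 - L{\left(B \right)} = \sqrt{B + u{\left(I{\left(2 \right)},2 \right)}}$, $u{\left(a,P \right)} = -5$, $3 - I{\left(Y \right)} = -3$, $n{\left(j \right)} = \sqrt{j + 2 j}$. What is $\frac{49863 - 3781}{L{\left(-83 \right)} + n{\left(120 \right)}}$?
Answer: $\frac{23041}{2 + 3 \sqrt{10} - i \sqrt{22}} \approx 1719.2 + 702.01 i$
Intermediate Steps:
$n{\left(j \right)} = \sqrt{3} \sqrt{j}$ ($n{\left(j \right)} = \sqrt{3 j} = \sqrt{3} \sqrt{j}$)
$I{\left(Y \right)} = 6$ ($I{\left(Y \right)} = 3 - -3 = 3 + 3 = 6$)
$L{\left(B \right)} = 4 - \sqrt{-5 + B}$ ($L{\left(B \right)} = 4 - \sqrt{B - 5} = 4 - \sqrt{-5 + B}$)
$\frac{49863 - 3781}{L{\left(-83 \right)} + n{\left(120 \right)}} = \frac{49863 - 3781}{\left(4 - \sqrt{-5 - 83}\right) + \sqrt{3} \sqrt{120}} = \frac{46082}{\left(4 - \sqrt{-88}\right) + \sqrt{3} \cdot 2 \sqrt{30}} = \frac{46082}{\left(4 - 2 i \sqrt{22}\right) + 6 \sqrt{10}} = \frac{46082}{4 + 6 \sqrt{10} - 2 i \sqrt{22}}$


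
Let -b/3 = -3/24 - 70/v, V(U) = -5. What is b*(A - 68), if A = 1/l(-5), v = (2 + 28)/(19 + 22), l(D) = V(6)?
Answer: -783959/40 ≈ -19599.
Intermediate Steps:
l(D) = -5
v = 30/41 ≈ 0.73171
A = -⅕ (A = 1/(-5) = -⅕ ≈ -0.20000)
b = 2299/8 (b = -3*(-3/24 - 70/30/41) = -3*(-3*1/24 - 70*41/30) = -3*(-⅛ - 287/3) = -3*(-2299/24) = 2299/8 ≈ 287.38)
b*(A - 68) = 2299*(-⅕ - 68)/8 = (2299/8)*(-341/5) = -783959/40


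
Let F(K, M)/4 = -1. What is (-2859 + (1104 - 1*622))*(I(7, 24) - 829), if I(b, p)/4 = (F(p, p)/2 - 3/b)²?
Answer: 93808305/49 ≈ 1.9145e+6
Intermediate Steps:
F(K, M) = -4 (F(K, M) = 4*(-1) = -4)
I(b, p) = 4*(-2 - 3/b)² (I(b, p) = 4*(-4/2 - 3/b)² = 4*(-4*½ - 3/b)² = 4*(-2 - 3/b)²)
(-2859 + (1104 - 1*622))*(I(7, 24) - 829) = (-2859 + (1104 - 1*622))*(4*(3 + 2*7)²/7² - 829) = (-2859 + (1104 - 622))*(4*(1/49)*(3 + 14)² - 829) = (-2859 + 482)*(4*(1/49)*17² - 829) = -2377*(4*(1/49)*289 - 829) = -2377*(1156/49 - 829) = -2377*(-39465/49) = 93808305/49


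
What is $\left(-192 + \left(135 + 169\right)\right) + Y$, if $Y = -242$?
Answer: $-130$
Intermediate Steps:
$\left(-192 + \left(135 + 169\right)\right) + Y = \left(-192 + \left(135 + 169\right)\right) - 242 = \left(-192 + 304\right) - 242 = 112 - 242 = -130$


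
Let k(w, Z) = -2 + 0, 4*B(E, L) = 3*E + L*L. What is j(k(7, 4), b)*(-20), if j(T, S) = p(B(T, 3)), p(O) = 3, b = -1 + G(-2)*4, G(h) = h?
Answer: -60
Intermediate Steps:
B(E, L) = L²/4 + 3*E/4 (B(E, L) = (3*E + L*L)/4 = (3*E + L²)/4 = (L² + 3*E)/4 = L²/4 + 3*E/4)
k(w, Z) = -2
b = -9 (b = -1 - 2*4 = -1 - 8 = -9)
j(T, S) = 3
j(k(7, 4), b)*(-20) = 3*(-20) = -60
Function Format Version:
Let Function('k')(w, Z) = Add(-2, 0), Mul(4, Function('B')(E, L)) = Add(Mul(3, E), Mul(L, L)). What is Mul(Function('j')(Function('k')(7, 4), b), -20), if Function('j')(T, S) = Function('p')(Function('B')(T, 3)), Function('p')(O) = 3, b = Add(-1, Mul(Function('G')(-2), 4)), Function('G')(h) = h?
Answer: -60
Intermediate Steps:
Function('B')(E, L) = Add(Mul(Rational(1, 4), Pow(L, 2)), Mul(Rational(3, 4), E)) (Function('B')(E, L) = Mul(Rational(1, 4), Add(Mul(3, E), Mul(L, L))) = Mul(Rational(1, 4), Add(Mul(3, E), Pow(L, 2))) = Mul(Rational(1, 4), Add(Pow(L, 2), Mul(3, E))) = Add(Mul(Rational(1, 4), Pow(L, 2)), Mul(Rational(3, 4), E)))
Function('k')(w, Z) = -2
b = -9 (b = Add(-1, Mul(-2, 4)) = Add(-1, -8) = -9)
Function('j')(T, S) = 3
Mul(Function('j')(Function('k')(7, 4), b), -20) = Mul(3, -20) = -60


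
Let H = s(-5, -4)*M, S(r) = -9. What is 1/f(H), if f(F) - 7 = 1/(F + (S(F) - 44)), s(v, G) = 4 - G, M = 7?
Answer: 3/22 ≈ 0.13636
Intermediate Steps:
H = 56 (H = (4 - 1*(-4))*7 = (4 + 4)*7 = 8*7 = 56)
f(F) = 7 + 1/(-53 + F) (f(F) = 7 + 1/(F + (-9 - 44)) = 7 + 1/(F - 53) = 7 + 1/(-53 + F))
1/f(H) = 1/((-370 + 7*56)/(-53 + 56)) = 1/((-370 + 392)/3) = 1/((⅓)*22) = 1/(22/3) = 3/22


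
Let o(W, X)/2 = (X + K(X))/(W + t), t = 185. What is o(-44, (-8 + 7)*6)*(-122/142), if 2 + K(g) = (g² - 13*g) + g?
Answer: -12200/10011 ≈ -1.2187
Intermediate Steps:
K(g) = -2 + g² - 12*g (K(g) = -2 + ((g² - 13*g) + g) = -2 + (g² - 12*g) = -2 + g² - 12*g)
o(W, X) = 2*(-2 + X² - 11*X)/(185 + W) (o(W, X) = 2*((X + (-2 + X² - 12*X))/(W + 185)) = 2*((-2 + X² - 11*X)/(185 + W)) = 2*(-2 + X² - 11*X)/(185 + W))
o(-44, (-8 + 7)*6)*(-122/142) = (2*(-2 + ((-8 + 7)*6)² - 11*(-8 + 7)*6)/(185 - 44))*(-122/142) = (2*(-2 + (-1*6)² - (-11)*6)/141)*(-122*1/142) = (2*(1/141)*(-2 + (-6)² - 11*(-6)))*(-61/71) = (2*(1/141)*(-2 + 36 + 66))*(-61/71) = (2*(1/141)*100)*(-61/71) = (200/141)*(-61/71) = -12200/10011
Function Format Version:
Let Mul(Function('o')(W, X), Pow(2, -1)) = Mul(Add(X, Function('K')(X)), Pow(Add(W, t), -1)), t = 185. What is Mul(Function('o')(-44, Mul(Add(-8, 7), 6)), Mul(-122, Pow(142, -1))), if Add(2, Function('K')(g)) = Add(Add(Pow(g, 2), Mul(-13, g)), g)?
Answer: Rational(-12200, 10011) ≈ -1.2187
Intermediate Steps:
Function('K')(g) = Add(-2, Pow(g, 2), Mul(-12, g)) (Function('K')(g) = Add(-2, Add(Add(Pow(g, 2), Mul(-13, g)), g)) = Add(-2, Add(Pow(g, 2), Mul(-12, g))) = Add(-2, Pow(g, 2), Mul(-12, g)))
Function('o')(W, X) = Mul(2, Pow(Add(185, W), -1), Add(-2, Pow(X, 2), Mul(-11, X))) (Function('o')(W, X) = Mul(2, Mul(Add(X, Add(-2, Pow(X, 2), Mul(-12, X))), Pow(Add(W, 185), -1))) = Mul(2, Mul(Add(-2, Pow(X, 2), Mul(-11, X)), Pow(Add(185, W), -1))) = Mul(2, Mul(Pow(Add(185, W), -1), Add(-2, Pow(X, 2), Mul(-11, X)))) = Mul(2, Pow(Add(185, W), -1), Add(-2, Pow(X, 2), Mul(-11, X))))
Mul(Function('o')(-44, Mul(Add(-8, 7), 6)), Mul(-122, Pow(142, -1))) = Mul(Mul(2, Pow(Add(185, -44), -1), Add(-2, Pow(Mul(Add(-8, 7), 6), 2), Mul(-11, Mul(Add(-8, 7), 6)))), Mul(-122, Pow(142, -1))) = Mul(Mul(2, Pow(141, -1), Add(-2, Pow(Mul(-1, 6), 2), Mul(-11, Mul(-1, 6)))), Mul(-122, Rational(1, 142))) = Mul(Mul(2, Rational(1, 141), Add(-2, Pow(-6, 2), Mul(-11, -6))), Rational(-61, 71)) = Mul(Mul(2, Rational(1, 141), Add(-2, 36, 66)), Rational(-61, 71)) = Mul(Mul(2, Rational(1, 141), 100), Rational(-61, 71)) = Mul(Rational(200, 141), Rational(-61, 71)) = Rational(-12200, 10011)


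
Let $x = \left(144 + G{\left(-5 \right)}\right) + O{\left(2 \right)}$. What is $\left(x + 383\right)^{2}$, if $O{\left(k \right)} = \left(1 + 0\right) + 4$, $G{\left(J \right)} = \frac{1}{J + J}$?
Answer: $\frac{28291761}{100} \approx 2.8292 \cdot 10^{5}$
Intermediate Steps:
$G{\left(J \right)} = \frac{1}{2 J}$
$O{\left(k \right)} = 5$ ($O{\left(k \right)} = 1 + 4 = 5$)
$x = \frac{1489}{10}$ ($x = \left(144 + \frac{1}{2 \left(-5\right)}\right) + 5 = \left(144 + \frac{1}{2} \left(- \frac{1}{5}\right)\right) + 5 = \left(144 - \frac{1}{10}\right) + 5 = \frac{1439}{10} + 5 = \frac{1489}{10} \approx 148.9$)
$\left(x + 383\right)^{2} = \left(\frac{1489}{10} + 383\right)^{2} = \left(\frac{5319}{10}\right)^{2} = \frac{28291761}{100}$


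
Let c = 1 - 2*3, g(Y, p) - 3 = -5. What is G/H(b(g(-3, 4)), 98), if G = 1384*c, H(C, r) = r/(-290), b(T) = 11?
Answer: 1003400/49 ≈ 20478.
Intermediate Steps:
g(Y, p) = -2 (g(Y, p) = 3 - 5 = -2)
c = -5 (c = 1 - 6 = -5)
H(C, r) = -r/290 (H(C, r) = r*(-1/290) = -r/290)
G = -6920 (G = 1384*(-5) = -6920)
G/H(b(g(-3, 4)), 98) = -6920/((-1/290*98)) = -6920/(-49/145) = -6920*(-145/49) = 1003400/49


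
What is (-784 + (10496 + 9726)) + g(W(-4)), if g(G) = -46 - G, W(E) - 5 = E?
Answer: 19391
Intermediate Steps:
W(E) = 5 + E
(-784 + (10496 + 9726)) + g(W(-4)) = (-784 + (10496 + 9726)) + (-46 - (5 - 4)) = (-784 + 20222) + (-46 - 1*1) = 19438 + (-46 - 1) = 19438 - 47 = 19391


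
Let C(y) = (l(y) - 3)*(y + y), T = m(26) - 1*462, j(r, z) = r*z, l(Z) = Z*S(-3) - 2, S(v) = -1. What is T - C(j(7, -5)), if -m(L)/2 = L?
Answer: 1586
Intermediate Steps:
m(L) = -2*L
l(Z) = -2 - Z (l(Z) = Z*(-1) - 2 = -Z - 2 = -2 - Z)
T = -514 (T = -2*26 - 1*462 = -52 - 462 = -514)
C(y) = 2*y*(-5 - y) (C(y) = ((-2 - y) - 3)*(y + y) = (-5 - y)*(2*y) = 2*y*(-5 - y))
T - C(j(7, -5)) = -514 - 2*7*(-5)*(-5 - 7*(-5)) = -514 - 2*(-35)*(-5 - 1*(-35)) = -514 - 2*(-35)*(-5 + 35) = -514 - 2*(-35)*30 = -514 - 1*(-2100) = -514 + 2100 = 1586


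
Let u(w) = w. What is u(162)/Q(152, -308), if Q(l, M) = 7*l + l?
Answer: 81/608 ≈ 0.13322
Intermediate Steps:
Q(l, M) = 8*l
u(162)/Q(152, -308) = 162/((8*152)) = 162/1216 = 162*(1/1216) = 81/608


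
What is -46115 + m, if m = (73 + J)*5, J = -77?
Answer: -46135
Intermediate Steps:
m = -20 (m = (73 - 77)*5 = -4*5 = -20)
-46115 + m = -46115 - 20 = -46135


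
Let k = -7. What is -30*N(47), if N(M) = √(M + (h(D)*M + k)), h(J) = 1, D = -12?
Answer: -30*√87 ≈ -279.82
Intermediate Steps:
N(M) = √(-7 + 2*M) (N(M) = √(M + (1*M - 7)) = √(M + (M - 7)) = √(M + (-7 + M)) = √(-7 + 2*M))
-30*N(47) = -30*√(-7 + 2*47) = -30*√(-7 + 94) = -30*√87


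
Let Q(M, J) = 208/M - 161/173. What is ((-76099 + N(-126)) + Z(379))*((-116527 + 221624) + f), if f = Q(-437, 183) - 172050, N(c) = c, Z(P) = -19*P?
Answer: 422287403162044/75601 ≈ 5.5857e+9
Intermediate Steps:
Q(M, J) = -161/173 + 208/M (Q(M, J) = 208/M - 161*1/173 = 208/M - 161/173 = -161/173 + 208/M)
f = -13007258391/75601 (f = (-161/173 + 208/(-437)) - 172050 = (-161/173 + 208*(-1/437)) - 172050 = (-161/173 - 208/437) - 172050 = -106341/75601 - 172050 = -13007258391/75601 ≈ -1.7205e+5)
((-76099 + N(-126)) + Z(379))*((-116527 + 221624) + f) = ((-76099 - 126) - 19*379)*((-116527 + 221624) - 13007258391/75601) = (-76225 - 7201)*(105097 - 13007258391/75601) = -83426*(-5061820094/75601) = 422287403162044/75601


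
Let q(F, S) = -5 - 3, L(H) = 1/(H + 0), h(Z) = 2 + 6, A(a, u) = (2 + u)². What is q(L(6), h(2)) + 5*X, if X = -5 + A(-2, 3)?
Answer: 92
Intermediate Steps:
h(Z) = 8
L(H) = 1/H
X = 20 (X = -5 + (2 + 3)² = -5 + 5² = -5 + 25 = 20)
q(F, S) = -8
q(L(6), h(2)) + 5*X = -8 + 5*20 = -8 + 100 = 92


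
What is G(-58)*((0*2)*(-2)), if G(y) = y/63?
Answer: 0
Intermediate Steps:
G(y) = y/63 (G(y) = y*(1/63) = y/63)
G(-58)*((0*2)*(-2)) = ((1/63)*(-58))*((0*2)*(-2)) = -0*(-2) = -58/63*0 = 0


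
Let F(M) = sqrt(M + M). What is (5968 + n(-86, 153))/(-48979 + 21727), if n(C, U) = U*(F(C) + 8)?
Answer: -1798/6813 - 17*I*sqrt(43)/1514 ≈ -0.26391 - 0.07363*I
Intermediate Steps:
F(M) = sqrt(2)*sqrt(M) (F(M) = sqrt(2*M) = sqrt(2)*sqrt(M))
n(C, U) = U*(8 + sqrt(2)*sqrt(C)) (n(C, U) = U*(sqrt(2)*sqrt(C) + 8) = U*(8 + sqrt(2)*sqrt(C)))
(5968 + n(-86, 153))/(-48979 + 21727) = (5968 + 153*(8 + sqrt(2)*sqrt(-86)))/(-48979 + 21727) = (5968 + 153*(8 + sqrt(2)*(I*sqrt(86))))/(-27252) = (5968 + 153*(8 + 2*I*sqrt(43)))*(-1/27252) = (5968 + (1224 + 306*I*sqrt(43)))*(-1/27252) = (7192 + 306*I*sqrt(43))*(-1/27252) = -1798/6813 - 17*I*sqrt(43)/1514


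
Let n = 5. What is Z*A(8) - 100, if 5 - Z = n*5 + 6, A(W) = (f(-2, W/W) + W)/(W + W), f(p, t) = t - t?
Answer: -113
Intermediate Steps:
f(p, t) = 0
A(W) = ½ (A(W) = (0 + W)/(W + W) = W/((2*W)) = W*(1/(2*W)) = ½)
Z = -26 (Z = 5 - (5*5 + 6) = 5 - (25 + 6) = 5 - 1*31 = 5 - 31 = -26)
Z*A(8) - 100 = -26*½ - 100 = -13 - 100 = -113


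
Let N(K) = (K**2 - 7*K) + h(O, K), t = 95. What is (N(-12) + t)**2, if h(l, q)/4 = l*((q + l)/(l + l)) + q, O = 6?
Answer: 69169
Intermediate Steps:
h(l, q) = 2*l + 6*q (h(l, q) = 4*(l*((q + l)/(l + l)) + q) = 4*(l*((l + q)/((2*l))) + q) = 4*(l*((l + q)*(1/(2*l))) + q) = 4*(l*((l + q)/(2*l)) + q) = 4*((l/2 + q/2) + q) = 4*(l/2 + 3*q/2) = 2*l + 6*q)
N(K) = 12 + K**2 - K (N(K) = (K**2 - 7*K) + (2*6 + 6*K) = (K**2 - 7*K) + (12 + 6*K) = 12 + K**2 - K)
(N(-12) + t)**2 = ((12 + (-12)**2 - 1*(-12)) + 95)**2 = ((12 + 144 + 12) + 95)**2 = (168 + 95)**2 = 263**2 = 69169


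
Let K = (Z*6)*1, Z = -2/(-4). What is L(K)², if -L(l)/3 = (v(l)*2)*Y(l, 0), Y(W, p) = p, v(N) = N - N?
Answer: 0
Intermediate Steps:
v(N) = 0
Z = ½ (Z = -2*(-¼) = ½ ≈ 0.50000)
K = 3 (K = ((½)*6)*1 = 3*1 = 3)
L(l) = 0 (L(l) = -3*0*2*0 = -0*0 = -3*0 = 0)
L(K)² = 0² = 0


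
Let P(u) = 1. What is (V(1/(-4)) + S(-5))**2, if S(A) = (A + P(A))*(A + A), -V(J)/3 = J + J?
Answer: 6889/4 ≈ 1722.3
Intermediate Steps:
V(J) = -6*J (V(J) = -3*(J + J) = -6*J)
S(A) = 2*A*(1 + A) (S(A) = (A + 1)*(A + A) = (1 + A)*(2*A) = 2*A*(1 + A))
(V(1/(-4)) + S(-5))**2 = (-6/(-4) + 2*(-5)*(1 - 5))**2 = (-6*(-1/4) + 2*(-5)*(-4))**2 = (3/2 + 40)**2 = (83/2)**2 = 6889/4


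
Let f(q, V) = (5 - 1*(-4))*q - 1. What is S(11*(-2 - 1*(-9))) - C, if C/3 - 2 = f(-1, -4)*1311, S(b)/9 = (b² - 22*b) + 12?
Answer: 77547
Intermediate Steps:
S(b) = 108 - 198*b + 9*b² (S(b) = 9*((b² - 22*b) + 12) = 9*(12 + b² - 22*b) = 108 - 198*b + 9*b²)
f(q, V) = -1 + 9*q (f(q, V) = (5 + 4)*q - 1 = 9*q - 1 = -1 + 9*q)
C = -39324 (C = 6 + 3*((-1 + 9*(-1))*1311) = 6 + 3*((-1 - 9)*1311) = 6 + 3*(-10*1311) = 6 + 3*(-13110) = 6 - 39330 = -39324)
S(11*(-2 - 1*(-9))) - C = (108 - 2178*(-2 - 1*(-9)) + 9*(11*(-2 - 1*(-9)))²) - 1*(-39324) = (108 - 2178*(-2 + 9) + 9*(11*(-2 + 9))²) + 39324 = (108 - 2178*7 + 9*(11*7)²) + 39324 = (108 - 198*77 + 9*77²) + 39324 = (108 - 15246 + 9*5929) + 39324 = (108 - 15246 + 53361) + 39324 = 38223 + 39324 = 77547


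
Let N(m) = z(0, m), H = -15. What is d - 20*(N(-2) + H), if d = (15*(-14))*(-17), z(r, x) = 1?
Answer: 3850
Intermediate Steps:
N(m) = 1
d = 3570 (d = -210*(-17) = 3570)
d - 20*(N(-2) + H) = 3570 - 20*(1 - 15) = 3570 - 20*(-14) = 3570 - 1*(-280) = 3570 + 280 = 3850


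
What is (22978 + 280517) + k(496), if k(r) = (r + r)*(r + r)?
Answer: 1287559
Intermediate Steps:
k(r) = 4*r² (k(r) = (2*r)*(2*r) = 4*r²)
(22978 + 280517) + k(496) = (22978 + 280517) + 4*496² = 303495 + 4*246016 = 303495 + 984064 = 1287559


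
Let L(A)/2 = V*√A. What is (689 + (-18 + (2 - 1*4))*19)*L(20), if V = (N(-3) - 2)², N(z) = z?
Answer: 30900*√5 ≈ 69095.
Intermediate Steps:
V = 25 (V = (-3 - 2)² = (-5)² = 25)
L(A) = 50*√A (L(A) = 2*(25*√A) = 50*√A)
(689 + (-18 + (2 - 1*4))*19)*L(20) = (689 + (-18 + (2 - 1*4))*19)*(50*√20) = (689 + (-18 + (2 - 4))*19)*(50*(2*√5)) = (689 + (-18 - 2)*19)*(100*√5) = (689 - 20*19)*(100*√5) = (689 - 380)*(100*√5) = 309*(100*√5) = 30900*√5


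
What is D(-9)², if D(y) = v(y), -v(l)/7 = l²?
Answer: 321489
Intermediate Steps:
v(l) = -7*l²
D(y) = -7*y²
D(-9)² = (-7*(-9)²)² = (-7*81)² = (-567)² = 321489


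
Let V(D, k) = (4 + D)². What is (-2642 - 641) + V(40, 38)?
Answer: -1347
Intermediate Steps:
(-2642 - 641) + V(40, 38) = (-2642 - 641) + (4 + 40)² = -3283 + 44² = -3283 + 1936 = -1347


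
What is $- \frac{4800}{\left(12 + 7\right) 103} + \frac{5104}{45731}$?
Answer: $- \frac{209520272}{89495567} \approx -2.3411$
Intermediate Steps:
$- \frac{4800}{\left(12 + 7\right) 103} + \frac{5104}{45731} = - \frac{4800}{19 \cdot 103} + 5104 \cdot \frac{1}{45731} = - \frac{4800}{1957} + \frac{5104}{45731} = - \frac{209520272}{89495567}$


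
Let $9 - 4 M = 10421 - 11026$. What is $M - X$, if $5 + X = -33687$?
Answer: $\frac{67691}{2} \approx 33846.0$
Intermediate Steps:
$X = -33692$ ($X = -5 - 33687 = -33692$)
$M = \frac{307}{2}$ ($M = \frac{9}{4} - \frac{10421 - 11026}{4} = \frac{9}{4} - - \frac{605}{4} = \frac{9}{4} + \frac{605}{4} = \frac{307}{2} \approx 153.5$)
$M - X = \frac{307}{2} - -33692 = \frac{307}{2} + 33692 = \frac{67691}{2}$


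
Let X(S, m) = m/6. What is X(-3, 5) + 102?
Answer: 617/6 ≈ 102.83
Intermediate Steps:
X(S, m) = m/6 (X(S, m) = m*(⅙) = m/6)
X(-3, 5) + 102 = (⅙)*5 + 102 = ⅚ + 102 = 617/6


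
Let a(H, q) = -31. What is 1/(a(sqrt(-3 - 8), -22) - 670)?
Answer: -1/701 ≈ -0.0014265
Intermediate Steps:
1/(a(sqrt(-3 - 8), -22) - 670) = 1/(-31 - 670) = 1/(-701) = -1/701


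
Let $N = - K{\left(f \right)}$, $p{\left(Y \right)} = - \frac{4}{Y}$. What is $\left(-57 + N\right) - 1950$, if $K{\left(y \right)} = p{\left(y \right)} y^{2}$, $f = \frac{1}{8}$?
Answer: $- \frac{4013}{2} \approx -2006.5$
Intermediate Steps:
$f = \frac{1}{8} \approx 0.125$
$K{\left(y \right)} = - 4 y$ ($K{\left(y \right)} = - \frac{4}{y} y^{2} = - 4 y$)
$N = \frac{1}{2}$ ($N = - \frac{-4}{8} = \left(-1\right) \left(- \frac{1}{2}\right) = \frac{1}{2} \approx 0.5$)
$\left(-57 + N\right) - 1950 = \left(-57 + \frac{1}{2}\right) - 1950 = - \frac{113}{2} - 1950 = - \frac{4013}{2}$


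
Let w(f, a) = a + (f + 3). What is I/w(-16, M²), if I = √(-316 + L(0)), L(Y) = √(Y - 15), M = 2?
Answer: -√(-316 + I*√15)/9 ≈ -0.012104 - 1.9752*I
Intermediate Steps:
L(Y) = √(-15 + Y)
w(f, a) = 3 + a + f (w(f, a) = a + (3 + f) = 3 + a + f)
I = √(-316 + I*√15) (I = √(-316 + √(-15 + 0)) = √(-316 + √(-15)) = √(-316 + I*√15) ≈ 0.1089 + 17.777*I)
I/w(-16, M²) = √(-316 + I*√15)/(3 + 2² - 16) = √(-316 + I*√15)/(3 + 4 - 16) = √(-316 + I*√15)/(-9) = √(-316 + I*√15)*(-⅑) = -√(-316 + I*√15)/9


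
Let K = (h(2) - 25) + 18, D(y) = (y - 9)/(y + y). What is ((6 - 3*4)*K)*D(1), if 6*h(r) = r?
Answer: -160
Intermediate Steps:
h(r) = r/6
D(y) = (-9 + y)/(2*y) (D(y) = (-9 + y)/((2*y)) = (-9 + y)*(1/(2*y)) = (-9 + y)/(2*y))
K = -20/3 (K = ((⅙)*2 - 25) + 18 = (⅓ - 25) + 18 = -74/3 + 18 = -20/3 ≈ -6.6667)
((6 - 3*4)*K)*D(1) = ((6 - 3*4)*(-20/3))*((½)*(-9 + 1)/1) = ((6 - 12)*(-20/3))*((½)*1*(-8)) = -6*(-20/3)*(-4) = 40*(-4) = -160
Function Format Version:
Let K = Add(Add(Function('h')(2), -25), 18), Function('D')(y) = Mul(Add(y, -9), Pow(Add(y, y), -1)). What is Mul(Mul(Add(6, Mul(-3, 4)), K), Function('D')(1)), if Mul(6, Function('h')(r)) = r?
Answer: -160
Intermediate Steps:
Function('h')(r) = Mul(Rational(1, 6), r)
Function('D')(y) = Mul(Rational(1, 2), Pow(y, -1), Add(-9, y)) (Function('D')(y) = Mul(Add(-9, y), Pow(Mul(2, y), -1)) = Mul(Add(-9, y), Mul(Rational(1, 2), Pow(y, -1))) = Mul(Rational(1, 2), Pow(y, -1), Add(-9, y)))
K = Rational(-20, 3) (K = Add(Add(Mul(Rational(1, 6), 2), -25), 18) = Add(Add(Rational(1, 3), -25), 18) = Add(Rational(-74, 3), 18) = Rational(-20, 3) ≈ -6.6667)
Mul(Mul(Add(6, Mul(-3, 4)), K), Function('D')(1)) = Mul(Mul(Add(6, Mul(-3, 4)), Rational(-20, 3)), Mul(Rational(1, 2), Pow(1, -1), Add(-9, 1))) = Mul(Mul(Add(6, -12), Rational(-20, 3)), Mul(Rational(1, 2), 1, -8)) = Mul(Mul(-6, Rational(-20, 3)), -4) = Mul(40, -4) = -160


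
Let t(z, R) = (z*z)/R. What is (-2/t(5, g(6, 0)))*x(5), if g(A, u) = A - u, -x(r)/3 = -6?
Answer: -216/25 ≈ -8.6400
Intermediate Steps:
x(r) = 18 (x(r) = -3*(-6) = 18)
t(z, R) = z²/R
(-2/t(5, g(6, 0)))*x(5) = -2/(5²/(6 - 1*0))*18 = -2/(25/(6 + 0))*18 = -2/(25/6)*18 = -2/((⅙)*25)*18 = -2/25/6*18 = -2*6/25*18 = -12/25*18 = -216/25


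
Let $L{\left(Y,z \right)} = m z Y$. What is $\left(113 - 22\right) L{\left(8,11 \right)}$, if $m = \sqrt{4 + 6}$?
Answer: $8008 \sqrt{10} \approx 25324.0$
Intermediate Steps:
$m = \sqrt{10} \approx 3.1623$
$L{\left(Y,z \right)} = Y z \sqrt{10}$ ($L{\left(Y,z \right)} = \sqrt{10} z Y = z \sqrt{10} Y = Y z \sqrt{10}$)
$\left(113 - 22\right) L{\left(8,11 \right)} = \left(113 - 22\right) 8 \cdot 11 \sqrt{10} = 91 \cdot 88 \sqrt{10} = 8008 \sqrt{10}$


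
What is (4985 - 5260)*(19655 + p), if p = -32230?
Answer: 3458125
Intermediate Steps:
(4985 - 5260)*(19655 + p) = (4985 - 5260)*(19655 - 32230) = -275*(-12575) = 3458125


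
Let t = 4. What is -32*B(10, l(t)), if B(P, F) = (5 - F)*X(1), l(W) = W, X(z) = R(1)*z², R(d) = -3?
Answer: 96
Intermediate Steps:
X(z) = -3*z²
B(P, F) = -15 + 3*F (B(P, F) = (5 - F)*(-3*1²) = (5 - F)*(-3*1) = (5 - F)*(-3) = -15 + 3*F)
-32*B(10, l(t)) = -32*(-15 + 3*4) = -32*(-15 + 12) = -32*(-3) = 96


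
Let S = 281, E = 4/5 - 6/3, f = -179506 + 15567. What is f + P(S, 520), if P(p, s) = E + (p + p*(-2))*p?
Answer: -1214506/5 ≈ -2.4290e+5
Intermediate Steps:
f = -163939
E = -6/5 (E = 4*(1/5) - 6*1/3 = 4/5 - 2 = -6/5 ≈ -1.2000)
P(p, s) = -6/5 - p**2 (P(p, s) = -6/5 + (p + p*(-2))*p = -6/5 + (p - 2*p)*p = -6/5 + (-p)*p = -6/5 - p**2)
f + P(S, 520) = -163939 + (-6/5 - 1*281**2) = -163939 + (-6/5 - 1*78961) = -163939 + (-6/5 - 78961) = -163939 - 394811/5 = -1214506/5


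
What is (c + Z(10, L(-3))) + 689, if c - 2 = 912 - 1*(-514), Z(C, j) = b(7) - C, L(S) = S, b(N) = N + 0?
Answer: 2114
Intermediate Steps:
b(N) = N
Z(C, j) = 7 - C
c = 1428 (c = 2 + (912 - 1*(-514)) = 2 + (912 + 514) = 2 + 1426 = 1428)
(c + Z(10, L(-3))) + 689 = (1428 + (7 - 1*10)) + 689 = (1428 + (7 - 10)) + 689 = (1428 - 3) + 689 = 1425 + 689 = 2114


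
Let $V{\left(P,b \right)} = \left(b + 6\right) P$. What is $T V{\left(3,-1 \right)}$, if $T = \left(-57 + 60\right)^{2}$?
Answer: $135$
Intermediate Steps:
$T = 9$ ($T = 3^{2} = 9$)
$V{\left(P,b \right)} = P \left(6 + b\right)$ ($V{\left(P,b \right)} = \left(6 + b\right) P = P \left(6 + b\right)$)
$T V{\left(3,-1 \right)} = 9 \cdot 3 \left(6 - 1\right) = 9 \cdot 3 \cdot 5 = 9 \cdot 15 = 135$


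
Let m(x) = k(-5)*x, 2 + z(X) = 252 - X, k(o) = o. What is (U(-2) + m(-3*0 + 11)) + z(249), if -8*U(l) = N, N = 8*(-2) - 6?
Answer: -205/4 ≈ -51.250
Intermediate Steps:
z(X) = 250 - X (z(X) = -2 + (252 - X) = 250 - X)
m(x) = -5*x
N = -22 (N = -16 - 6 = -22)
U(l) = 11/4 (U(l) = -⅛*(-22) = 11/4)
(U(-2) + m(-3*0 + 11)) + z(249) = (11/4 - 5*(-3*0 + 11)) + (250 - 1*249) = (11/4 - 5*(0 + 11)) + (250 - 249) = (11/4 - 5*11) + 1 = (11/4 - 55) + 1 = -209/4 + 1 = -205/4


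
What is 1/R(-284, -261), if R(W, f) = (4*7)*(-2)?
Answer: -1/56 ≈ -0.017857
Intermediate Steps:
R(W, f) = -56 (R(W, f) = 28*(-2) = -56)
1/R(-284, -261) = 1/(-56) = -1/56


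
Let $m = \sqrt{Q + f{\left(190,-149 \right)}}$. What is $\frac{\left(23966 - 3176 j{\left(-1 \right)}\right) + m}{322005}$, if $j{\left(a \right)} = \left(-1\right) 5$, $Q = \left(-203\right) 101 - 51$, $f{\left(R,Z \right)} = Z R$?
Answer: $\frac{13282}{107335} + \frac{4 i \sqrt{3054}}{322005} \approx 0.12374 + 0.00068649 i$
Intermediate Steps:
$f{\left(R,Z \right)} = R Z$
$Q = -20554$ ($Q = -20503 - 51 = -20554$)
$j{\left(a \right)} = -5$
$m = 4 i \sqrt{3054}$ ($m = \sqrt{-20554 + 190 \left(-149\right)} = \sqrt{-20554 - 28310} = \sqrt{-48864} = 4 i \sqrt{3054} \approx 221.05 i$)
$\frac{\left(23966 - 3176 j{\left(-1 \right)}\right) + m}{322005} = \frac{\left(23966 - -15880\right) + 4 i \sqrt{3054}}{322005} = \left(\left(23966 + 15880\right) + 4 i \sqrt{3054}\right) \frac{1}{322005} = \left(39846 + 4 i \sqrt{3054}\right) \frac{1}{322005} = \frac{13282}{107335} + \frac{4 i \sqrt{3054}}{322005}$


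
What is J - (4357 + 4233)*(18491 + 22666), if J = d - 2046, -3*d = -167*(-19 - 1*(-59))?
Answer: -1060615348/3 ≈ -3.5354e+8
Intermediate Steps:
d = 6680/3 (d = -(-167)*(-19 - 1*(-59))/3 = -(-167)*(-19 + 59)/3 = -(-167)*40/3 = -⅓*(-6680) = 6680/3 ≈ 2226.7)
J = 542/3 (J = 6680/3 - 2046 = 542/3 ≈ 180.67)
J - (4357 + 4233)*(18491 + 22666) = 542/3 - (4357 + 4233)*(18491 + 22666) = 542/3 - 8590*41157 = 542/3 - 1*353538630 = 542/3 - 353538630 = -1060615348/3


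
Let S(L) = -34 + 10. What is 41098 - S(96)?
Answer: 41122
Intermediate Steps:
S(L) = -24
41098 - S(96) = 41098 - 1*(-24) = 41098 + 24 = 41122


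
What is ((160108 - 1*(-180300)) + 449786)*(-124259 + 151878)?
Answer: 21824368086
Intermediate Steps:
((160108 - 1*(-180300)) + 449786)*(-124259 + 151878) = ((160108 + 180300) + 449786)*27619 = (340408 + 449786)*27619 = 790194*27619 = 21824368086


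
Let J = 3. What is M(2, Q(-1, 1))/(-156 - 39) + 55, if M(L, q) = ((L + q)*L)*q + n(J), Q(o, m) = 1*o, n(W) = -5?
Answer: 10732/195 ≈ 55.036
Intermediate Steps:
Q(o, m) = o
M(L, q) = -5 + L*q*(L + q) (M(L, q) = ((L + q)*L)*q - 5 = (L*(L + q))*q - 5 = L*q*(L + q) - 5 = -5 + L*q*(L + q))
M(2, Q(-1, 1))/(-156 - 39) + 55 = (-5 + 2*(-1)² - 1*2²)/(-156 - 39) + 55 = (-5 + 2*1 - 1*4)/(-195) + 55 = -(-5 + 2 - 4)/195 + 55 = -1/195*(-7) + 55 = 7/195 + 55 = 10732/195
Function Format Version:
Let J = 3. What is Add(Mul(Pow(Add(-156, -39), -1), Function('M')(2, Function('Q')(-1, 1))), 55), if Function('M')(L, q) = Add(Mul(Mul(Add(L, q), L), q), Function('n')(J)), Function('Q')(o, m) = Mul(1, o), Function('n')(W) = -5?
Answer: Rational(10732, 195) ≈ 55.036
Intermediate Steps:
Function('Q')(o, m) = o
Function('M')(L, q) = Add(-5, Mul(L, q, Add(L, q))) (Function('M')(L, q) = Add(Mul(Mul(Add(L, q), L), q), -5) = Add(Mul(Mul(L, Add(L, q)), q), -5) = Add(Mul(L, q, Add(L, q)), -5) = Add(-5, Mul(L, q, Add(L, q))))
Add(Mul(Pow(Add(-156, -39), -1), Function('M')(2, Function('Q')(-1, 1))), 55) = Add(Mul(Pow(Add(-156, -39), -1), Add(-5, Mul(2, Pow(-1, 2)), Mul(-1, Pow(2, 2)))), 55) = Add(Mul(Pow(-195, -1), Add(-5, Mul(2, 1), Mul(-1, 4))), 55) = Add(Mul(Rational(-1, 195), Add(-5, 2, -4)), 55) = Add(Mul(Rational(-1, 195), -7), 55) = Add(Rational(7, 195), 55) = Rational(10732, 195)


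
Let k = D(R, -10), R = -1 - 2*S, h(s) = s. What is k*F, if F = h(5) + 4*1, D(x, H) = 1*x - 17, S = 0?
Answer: -162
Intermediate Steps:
R = -1 (R = -1 - 2*0 = -1 + 0 = -1)
D(x, H) = -17 + x (D(x, H) = x - 17 = -17 + x)
k = -18 (k = -17 - 1 = -18)
F = 9 (F = 5 + 4*1 = 5 + 4 = 9)
k*F = -18*9 = -162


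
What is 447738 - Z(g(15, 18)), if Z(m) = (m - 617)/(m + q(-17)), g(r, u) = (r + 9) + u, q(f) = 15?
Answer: 25521641/57 ≈ 4.4775e+5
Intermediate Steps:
g(r, u) = 9 + r + u (g(r, u) = (9 + r) + u = 9 + r + u)
Z(m) = (-617 + m)/(15 + m) (Z(m) = (m - 617)/(m + 15) = (-617 + m)/(15 + m))
447738 - Z(g(15, 18)) = 447738 - (-617 + (9 + 15 + 18))/(15 + (9 + 15 + 18)) = 447738 - (-617 + 42)/(15 + 42) = 447738 - (-575)/57 = 447738 - 1*(-575/57) = 447738 + 575/57 = 25521641/57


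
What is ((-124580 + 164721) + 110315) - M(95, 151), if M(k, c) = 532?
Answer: 149924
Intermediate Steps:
((-124580 + 164721) + 110315) - M(95, 151) = ((-124580 + 164721) + 110315) - 1*532 = (40141 + 110315) - 532 = 150456 - 532 = 149924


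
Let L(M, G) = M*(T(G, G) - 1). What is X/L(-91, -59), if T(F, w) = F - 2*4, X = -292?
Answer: -73/1547 ≈ -0.047188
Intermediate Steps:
T(F, w) = -8 + F (T(F, w) = F - 8 = -8 + F)
L(M, G) = M*(-9 + G) (L(M, G) = M*((-8 + G) - 1) = M*(-9 + G))
X/L(-91, -59) = -292*(-1/(91*(-9 - 59))) = -292/((-91*(-68))) = -292/6188 = -292*1/6188 = -73/1547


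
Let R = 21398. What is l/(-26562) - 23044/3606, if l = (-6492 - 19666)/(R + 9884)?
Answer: -1595621079629/249689201442 ≈ -6.3904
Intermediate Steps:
l = -13079/15641 (l = (-6492 - 19666)/(21398 + 9884) = -26158/31282 = -26158*1/31282 = -13079/15641 ≈ -0.83620)
l/(-26562) - 23044/3606 = -13079/15641/(-26562) - 23044/3606 = -13079/15641*(-1/26562) - 23044*1/3606 = 13079/415456242 - 11522/1803 = -1595621079629/249689201442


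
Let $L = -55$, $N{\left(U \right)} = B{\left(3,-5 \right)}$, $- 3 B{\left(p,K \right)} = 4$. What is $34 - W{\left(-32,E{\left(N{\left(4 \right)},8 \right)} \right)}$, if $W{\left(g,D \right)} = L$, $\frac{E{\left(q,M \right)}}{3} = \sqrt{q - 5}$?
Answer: $89$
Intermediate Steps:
$B{\left(p,K \right)} = - \frac{4}{3}$ ($B{\left(p,K \right)} = \left(- \frac{1}{3}\right) 4 = - \frac{4}{3}$)
$N{\left(U \right)} = - \frac{4}{3}$
$E{\left(q,M \right)} = 3 \sqrt{-5 + q}$ ($E{\left(q,M \right)} = 3 \sqrt{q - 5} = 3 \sqrt{-5 + q}$)
$W{\left(g,D \right)} = -55$
$34 - W{\left(-32,E{\left(N{\left(4 \right)},8 \right)} \right)} = 34 - -55 = 34 + 55 = 89$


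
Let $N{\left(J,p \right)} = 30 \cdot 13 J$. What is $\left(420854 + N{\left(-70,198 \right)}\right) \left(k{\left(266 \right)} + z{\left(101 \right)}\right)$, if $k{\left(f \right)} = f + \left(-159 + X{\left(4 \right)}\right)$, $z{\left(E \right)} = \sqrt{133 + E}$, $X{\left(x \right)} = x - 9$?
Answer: $40142508 + 1180662 \sqrt{26} \approx 4.6163 \cdot 10^{7}$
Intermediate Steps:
$X{\left(x \right)} = -9 + x$ ($X{\left(x \right)} = x - 9 = -9 + x$)
$N{\left(J,p \right)} = 390 J$
$k{\left(f \right)} = -164 + f$ ($k{\left(f \right)} = f + \left(-159 + \left(-9 + 4\right)\right) = f - 164 = -164 + f$)
$\left(420854 + N{\left(-70,198 \right)}\right) \left(k{\left(266 \right)} + z{\left(101 \right)}\right) = \left(420854 + 390 \left(-70\right)\right) \left(\left(-164 + 266\right) + \sqrt{133 + 101}\right) = \left(420854 - 27300\right) \left(102 + \sqrt{234}\right) = 393554 \left(102 + 3 \sqrt{26}\right) = 40142508 + 1180662 \sqrt{26}$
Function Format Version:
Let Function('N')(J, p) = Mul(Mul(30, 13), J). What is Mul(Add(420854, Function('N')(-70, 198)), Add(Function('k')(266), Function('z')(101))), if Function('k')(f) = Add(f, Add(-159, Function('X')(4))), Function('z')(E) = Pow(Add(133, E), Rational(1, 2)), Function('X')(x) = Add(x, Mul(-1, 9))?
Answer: Add(40142508, Mul(1180662, Pow(26, Rational(1, 2)))) ≈ 4.6163e+7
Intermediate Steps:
Function('X')(x) = Add(-9, x) (Function('X')(x) = Add(x, -9) = Add(-9, x))
Function('N')(J, p) = Mul(390, J)
Function('k')(f) = Add(-164, f) (Function('k')(f) = Add(f, Add(-159, Add(-9, 4))) = Add(f, Add(-159, -5)) = Add(f, -164) = Add(-164, f))
Mul(Add(420854, Function('N')(-70, 198)), Add(Function('k')(266), Function('z')(101))) = Mul(Add(420854, Mul(390, -70)), Add(Add(-164, 266), Pow(Add(133, 101), Rational(1, 2)))) = Mul(Add(420854, -27300), Add(102, Pow(234, Rational(1, 2)))) = Mul(393554, Add(102, Mul(3, Pow(26, Rational(1, 2))))) = Add(40142508, Mul(1180662, Pow(26, Rational(1, 2))))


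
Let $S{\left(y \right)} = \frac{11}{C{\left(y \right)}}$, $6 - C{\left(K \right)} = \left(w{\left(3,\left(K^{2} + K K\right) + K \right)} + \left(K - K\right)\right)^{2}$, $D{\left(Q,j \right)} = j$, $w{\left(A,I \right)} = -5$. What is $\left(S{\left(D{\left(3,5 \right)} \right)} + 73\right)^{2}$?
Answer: $\frac{1893376}{361} \approx 5244.8$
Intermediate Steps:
$C{\left(K \right)} = -19$ ($C{\left(K \right)} = 6 - \left(-5 + \left(K - K\right)\right)^{2} = 6 - \left(-5 + 0\right)^{2} = 6 - \left(-5\right)^{2} = 6 - 25 = -19$)
$S{\left(y \right)} = - \frac{11}{19}$ ($S{\left(y \right)} = \frac{11}{-19} = 11 \left(- \frac{1}{19}\right) = - \frac{11}{19}$)
$\left(S{\left(D{\left(3,5 \right)} \right)} + 73\right)^{2} = \left(- \frac{11}{19} + 73\right)^{2} = \left(\frac{1376}{19}\right)^{2} = \frac{1893376}{361}$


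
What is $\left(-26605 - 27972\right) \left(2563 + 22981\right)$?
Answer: $-1394114888$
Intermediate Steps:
$\left(-26605 - 27972\right) \left(2563 + 22981\right) = \left(-54577\right) 25544 = -1394114888$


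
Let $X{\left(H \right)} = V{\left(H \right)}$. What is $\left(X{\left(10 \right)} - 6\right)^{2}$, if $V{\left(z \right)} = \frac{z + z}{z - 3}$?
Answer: $\frac{484}{49} \approx 9.8775$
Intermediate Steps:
$V{\left(z \right)} = \frac{2 z}{-3 + z}$
$X{\left(H \right)} = \frac{2 H}{-3 + H}$
$\left(X{\left(10 \right)} - 6\right)^{2} = \left(2 \cdot 10 \frac{1}{-3 + 10} - 6\right)^{2} = \left(2 \cdot 10 \cdot \frac{1}{7} - 6\right)^{2} = \left(\frac{20}{7} - 6\right)^{2} = \left(- \frac{22}{7}\right)^{2} = \frac{484}{49}$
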